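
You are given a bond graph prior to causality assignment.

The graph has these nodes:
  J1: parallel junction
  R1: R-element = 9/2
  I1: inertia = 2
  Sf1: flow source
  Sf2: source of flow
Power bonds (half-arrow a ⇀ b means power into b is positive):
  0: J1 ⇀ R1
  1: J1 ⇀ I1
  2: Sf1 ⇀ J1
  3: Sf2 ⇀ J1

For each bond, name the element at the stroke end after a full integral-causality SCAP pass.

β2 →Sf1  (source Sf1 imposes f)
β3 →Sf2  (Sf2 fixes flow; stroke at Sf2)
β1 →I1  (I1 integral (f out))
β0 →J1  (closing 0-jn rule on J1)

#0 |J1
#1 |I1
#2 |Sf1
#3 |Sf2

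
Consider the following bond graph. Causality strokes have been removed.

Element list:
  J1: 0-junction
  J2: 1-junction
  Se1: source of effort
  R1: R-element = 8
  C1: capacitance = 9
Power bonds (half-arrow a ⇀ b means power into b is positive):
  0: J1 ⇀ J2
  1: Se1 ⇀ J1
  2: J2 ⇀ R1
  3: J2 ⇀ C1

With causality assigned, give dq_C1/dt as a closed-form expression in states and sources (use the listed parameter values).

dq_C1/dt = E_Se1/8 - q_C1/72

b1 stroke→J1  (Se1: effort source, stroke at far end)
b0 stroke→J2  (common-e at J1 fixed by 1)
b3 stroke→J2  (C1 integral (e out))
b2 stroke→R1  (closing 1-jn rule on J2)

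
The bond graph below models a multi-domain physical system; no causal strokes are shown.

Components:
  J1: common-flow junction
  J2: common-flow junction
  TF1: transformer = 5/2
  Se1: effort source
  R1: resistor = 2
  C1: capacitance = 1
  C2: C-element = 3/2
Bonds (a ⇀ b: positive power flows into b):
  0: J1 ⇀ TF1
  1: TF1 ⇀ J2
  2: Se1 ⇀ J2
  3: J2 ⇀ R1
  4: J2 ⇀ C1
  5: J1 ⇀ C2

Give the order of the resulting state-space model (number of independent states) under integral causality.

b2 stroke at J2  (Se1: effort source, stroke at far end)
b4 stroke at J2  (prefer integral on C1)
b5 stroke at J1  (C2 outputs effort q/C2)
b0 stroke at TF1  (J1 needs exactly one f-in)
b1 stroke at J2  (TF1 one-in-one-out from 0)
b3 stroke at R1  (J2: last free bond brings flow in)

2  (C1, C2 all integral)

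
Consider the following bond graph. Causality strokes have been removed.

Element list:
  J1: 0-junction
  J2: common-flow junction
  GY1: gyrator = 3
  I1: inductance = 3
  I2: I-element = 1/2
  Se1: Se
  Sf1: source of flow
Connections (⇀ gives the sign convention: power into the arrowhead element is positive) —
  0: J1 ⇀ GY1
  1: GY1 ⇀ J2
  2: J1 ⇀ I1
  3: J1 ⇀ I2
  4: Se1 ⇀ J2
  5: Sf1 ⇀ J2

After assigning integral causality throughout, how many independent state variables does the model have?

2  (I1, I2 all integral)

β4 →J2  (Se1 (Se) sets effort on bond)
β5 →Sf1  (Sf1 (Sf) sets flow on bond)
β1 →J2  (J2: bond 5 brought flow, rest push out)
β0 →J1  (GY1 both-in/both-out from 1)
β2 →I1  (J1: bond 0 brought effort, rest push out)
β3 →I2  (common-e at J1 fixed by 0)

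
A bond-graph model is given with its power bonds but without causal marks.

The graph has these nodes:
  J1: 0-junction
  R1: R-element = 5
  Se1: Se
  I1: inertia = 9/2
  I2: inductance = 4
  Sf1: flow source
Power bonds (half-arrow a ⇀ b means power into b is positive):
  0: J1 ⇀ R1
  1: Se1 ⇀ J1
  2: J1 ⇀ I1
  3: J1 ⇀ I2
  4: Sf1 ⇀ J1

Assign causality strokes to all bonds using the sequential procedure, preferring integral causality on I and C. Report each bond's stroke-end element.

b1 stroke→J1  (Se1: effort source, stroke at far end)
b4 stroke→Sf1  (Sf1 (Sf) sets flow on bond)
b0 stroke→R1  (J1 effort already set via bond 1)
b2 stroke→I1  (0-jn J1 has e-setter on 1)
b3 stroke→I2  (J1: bond 1 brought effort, rest push out)

β0 →R1
β1 →J1
β2 →I1
β3 →I2
β4 →Sf1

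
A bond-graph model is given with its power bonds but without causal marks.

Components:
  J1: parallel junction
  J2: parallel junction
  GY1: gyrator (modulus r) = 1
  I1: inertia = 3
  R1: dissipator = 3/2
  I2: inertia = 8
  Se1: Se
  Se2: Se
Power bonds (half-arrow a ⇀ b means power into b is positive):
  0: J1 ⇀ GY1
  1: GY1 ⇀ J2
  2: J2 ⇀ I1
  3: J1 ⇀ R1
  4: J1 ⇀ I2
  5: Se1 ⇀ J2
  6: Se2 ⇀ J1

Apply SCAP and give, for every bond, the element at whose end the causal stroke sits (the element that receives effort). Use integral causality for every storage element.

b5 stroke at J2  (Se1 fixes effort; stroke away)
b6 stroke at J1  (Se2 fixes effort; stroke away)
b0 stroke at GY1  (common-e at J1 fixed by 6)
b3 stroke at R1  (J1 effort already set via bond 6)
b4 stroke at I2  (0-jn J1 has e-setter on 6)
b1 stroke at GY1  (J2 effort already set via bond 5)
b2 stroke at I1  (J2 effort already set via bond 5)

β0 |GY1
β1 |GY1
β2 |I1
β3 |R1
β4 |I2
β5 |J2
β6 |J1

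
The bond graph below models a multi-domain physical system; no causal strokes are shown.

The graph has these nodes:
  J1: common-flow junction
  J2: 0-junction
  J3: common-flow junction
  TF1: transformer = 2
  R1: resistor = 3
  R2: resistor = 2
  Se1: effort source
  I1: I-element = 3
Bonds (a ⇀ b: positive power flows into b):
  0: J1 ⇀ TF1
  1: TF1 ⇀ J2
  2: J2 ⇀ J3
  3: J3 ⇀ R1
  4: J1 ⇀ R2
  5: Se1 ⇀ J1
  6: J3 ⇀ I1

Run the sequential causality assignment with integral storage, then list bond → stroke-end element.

bond 0 |TF1
bond 1 |J2
bond 2 |J3
bond 3 |J3
bond 4 |J1
bond 5 |J1
bond 6 |I1

b5 stroke→J1  (Se1 fixes effort; stroke away)
b6 stroke→I1  (I1 outputs flow p/I1)
b2 stroke→J3  (J3: bond 6 brought flow, rest push out)
b3 stroke→J3  (J3: bond 6 brought flow, rest push out)
b1 stroke→J2  (closing 0-jn rule on J2)
b0 stroke→TF1  (TF1: transformer flips bond 1)
b4 stroke→J1  (J1: bond 0 brought flow, rest push out)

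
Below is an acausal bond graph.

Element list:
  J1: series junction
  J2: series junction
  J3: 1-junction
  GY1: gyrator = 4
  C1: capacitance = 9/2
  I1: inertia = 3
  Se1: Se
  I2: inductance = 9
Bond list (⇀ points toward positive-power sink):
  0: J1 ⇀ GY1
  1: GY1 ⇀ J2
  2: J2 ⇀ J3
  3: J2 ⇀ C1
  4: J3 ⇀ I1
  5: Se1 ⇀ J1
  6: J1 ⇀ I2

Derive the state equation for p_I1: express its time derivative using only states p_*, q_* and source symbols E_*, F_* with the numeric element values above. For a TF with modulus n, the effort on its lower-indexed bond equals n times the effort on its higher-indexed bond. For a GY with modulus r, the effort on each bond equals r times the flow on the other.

bond 5 →J1  (Se1: effort source, stroke at far end)
bond 3 →J2  (prefer integral on C1)
bond 4 →I1  (I1: I, integral causality)
bond 2 →J3  (J3 flow already set via bond 4)
bond 1 →J2  (J2: bond 2 brought flow, rest push out)
bond 0 →J1  (GY1 both-in/both-out from 1)
bond 6 →I2  (J1 needs exactly one f-in)

dp_I1/dt = 4*p_I2/9 - 2*q_C1/9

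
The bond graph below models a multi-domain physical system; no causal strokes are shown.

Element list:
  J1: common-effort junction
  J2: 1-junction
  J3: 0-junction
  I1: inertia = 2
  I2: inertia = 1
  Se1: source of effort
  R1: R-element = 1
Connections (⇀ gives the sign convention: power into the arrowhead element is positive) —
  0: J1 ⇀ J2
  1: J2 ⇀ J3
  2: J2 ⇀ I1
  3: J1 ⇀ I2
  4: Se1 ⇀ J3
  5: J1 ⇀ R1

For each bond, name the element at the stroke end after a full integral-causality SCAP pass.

β4 stroke at J3  (Se1 (Se) sets effort on bond)
β1 stroke at J2  (J3: bond 4 brought effort, rest push out)
β2 stroke at I1  (I1 outputs flow p/I1)
β0 stroke at J2  (J2 flow already set via bond 2)
β3 stroke at I2  (prefer integral on I2)
β5 stroke at J1  (J1: last free bond brings effort in)

#0 stroke at J2
#1 stroke at J2
#2 stroke at I1
#3 stroke at I2
#4 stroke at J3
#5 stroke at J1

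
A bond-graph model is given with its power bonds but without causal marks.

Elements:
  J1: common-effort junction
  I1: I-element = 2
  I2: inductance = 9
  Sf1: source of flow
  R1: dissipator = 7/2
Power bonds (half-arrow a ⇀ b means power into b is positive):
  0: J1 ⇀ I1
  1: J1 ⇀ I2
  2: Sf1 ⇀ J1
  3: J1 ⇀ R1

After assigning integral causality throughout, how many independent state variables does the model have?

#2 stroke at Sf1  (Sf1 fixes flow; stroke at Sf1)
#0 stroke at I1  (prefer integral on I1)
#1 stroke at I2  (I2: I, integral causality)
#3 stroke at J1  (J1 needs exactly one e-in)

2  (I1, I2 all integral)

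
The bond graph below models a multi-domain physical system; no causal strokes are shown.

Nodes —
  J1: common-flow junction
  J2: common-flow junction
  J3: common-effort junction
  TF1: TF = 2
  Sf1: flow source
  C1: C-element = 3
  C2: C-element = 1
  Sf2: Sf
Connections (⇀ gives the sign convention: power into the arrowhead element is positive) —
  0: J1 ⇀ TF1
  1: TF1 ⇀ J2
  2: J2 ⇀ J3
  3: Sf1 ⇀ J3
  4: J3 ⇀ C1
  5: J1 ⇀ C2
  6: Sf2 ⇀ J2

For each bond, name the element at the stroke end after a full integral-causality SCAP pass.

β3 |Sf1  (source Sf1 imposes f)
β6 |Sf2  (Sf2 (Sf) sets flow on bond)
β1 |J2  (common-f at J2 fixed by 6)
β2 |J2  (1-jn J2 has f-setter on 6)
β4 |J3  (J3: last free bond brings effort in)
β0 |TF1  (through TF1, causality passes straight; one stroke at TF1)
β5 |J1  (common-f at J1 fixed by 0)

bond 0 stroke at TF1
bond 1 stroke at J2
bond 2 stroke at J2
bond 3 stroke at Sf1
bond 4 stroke at J3
bond 5 stroke at J1
bond 6 stroke at Sf2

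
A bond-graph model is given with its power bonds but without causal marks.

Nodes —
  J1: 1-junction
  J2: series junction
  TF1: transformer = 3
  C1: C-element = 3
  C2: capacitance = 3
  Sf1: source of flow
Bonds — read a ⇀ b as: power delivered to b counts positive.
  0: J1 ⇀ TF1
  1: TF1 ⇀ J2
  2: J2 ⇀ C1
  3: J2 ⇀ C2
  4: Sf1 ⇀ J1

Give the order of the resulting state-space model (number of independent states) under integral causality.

2  (C1, C2 all integral)

β4 stroke at Sf1  (Sf1 (Sf) sets flow on bond)
β0 stroke at J1  (1-jn J1 has f-setter on 4)
β1 stroke at TF1  (through TF1, causality passes straight; one stroke at TF1)
β2 stroke at J2  (common-f at J2 fixed by 1)
β3 stroke at J2  (1-jn J2 has f-setter on 1)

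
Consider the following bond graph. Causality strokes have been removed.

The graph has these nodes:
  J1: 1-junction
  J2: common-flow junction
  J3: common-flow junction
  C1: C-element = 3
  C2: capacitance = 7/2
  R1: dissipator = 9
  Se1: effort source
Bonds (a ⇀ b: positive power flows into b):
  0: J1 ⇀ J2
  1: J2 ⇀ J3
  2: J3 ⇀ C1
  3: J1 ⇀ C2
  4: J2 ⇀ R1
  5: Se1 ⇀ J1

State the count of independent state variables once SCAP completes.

2  (C1, C2 all integral)

β5 →J1  (source Se1 imposes e)
β2 →J3  (C1 integral (e out))
β1 →J2  (only one flow-in slot at J3)
β3 →J1  (C2 outputs effort q/C2)
β0 →J2  (only one flow-in slot at J1)
β4 →R1  (J2 needs exactly one f-in)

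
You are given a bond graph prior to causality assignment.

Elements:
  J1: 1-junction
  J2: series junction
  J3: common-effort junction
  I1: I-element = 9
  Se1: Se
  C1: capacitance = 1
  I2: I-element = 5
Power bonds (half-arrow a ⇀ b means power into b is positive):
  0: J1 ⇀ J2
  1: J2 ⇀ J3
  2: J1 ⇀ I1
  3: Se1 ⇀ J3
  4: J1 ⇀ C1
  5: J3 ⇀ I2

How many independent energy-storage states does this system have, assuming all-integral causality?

#3 |J3  (source Se1 imposes e)
#1 |J2  (J3: bond 3 brought effort, rest push out)
#5 |I2  (0-jn J3 has e-setter on 3)
#0 |J1  (J2 needs exactly one f-in)
#2 |I1  (I1 outputs flow p/I1)
#4 |J1  (J1 flow already set via bond 2)

3  (C1, I1, I2 all integral)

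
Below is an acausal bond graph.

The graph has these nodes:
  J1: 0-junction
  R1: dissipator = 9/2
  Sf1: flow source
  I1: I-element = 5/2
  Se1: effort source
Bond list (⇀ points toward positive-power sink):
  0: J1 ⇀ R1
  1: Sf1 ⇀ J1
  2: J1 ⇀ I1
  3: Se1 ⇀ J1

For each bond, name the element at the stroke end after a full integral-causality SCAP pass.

#1 stroke at Sf1  (source Sf1 imposes f)
#3 stroke at J1  (source Se1 imposes e)
#0 stroke at R1  (J1: bond 3 brought effort, rest push out)
#2 stroke at I1  (J1: bond 3 brought effort, rest push out)

#0 stroke→R1
#1 stroke→Sf1
#2 stroke→I1
#3 stroke→J1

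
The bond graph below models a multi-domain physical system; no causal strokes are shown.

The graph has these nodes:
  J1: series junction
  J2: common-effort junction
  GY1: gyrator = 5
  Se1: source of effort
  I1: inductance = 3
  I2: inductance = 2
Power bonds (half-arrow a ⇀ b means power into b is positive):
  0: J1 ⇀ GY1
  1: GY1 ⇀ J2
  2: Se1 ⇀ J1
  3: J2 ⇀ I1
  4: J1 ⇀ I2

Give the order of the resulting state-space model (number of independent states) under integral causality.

2  (I1, I2 all integral)

b2 →J1  (Se1 fixes effort; stroke away)
b3 →I1  (I1 integral (f out))
b1 →J2  (only one effort-in slot at J2)
b0 →J1  (GY1 both-in/both-out from 1)
b4 →I2  (closing 1-jn rule on J1)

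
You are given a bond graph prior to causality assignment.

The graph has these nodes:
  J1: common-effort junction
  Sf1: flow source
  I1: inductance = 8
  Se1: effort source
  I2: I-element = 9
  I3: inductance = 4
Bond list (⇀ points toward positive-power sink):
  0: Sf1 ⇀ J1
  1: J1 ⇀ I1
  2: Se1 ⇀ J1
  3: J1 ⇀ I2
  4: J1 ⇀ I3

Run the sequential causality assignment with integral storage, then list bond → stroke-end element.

β0 →Sf1
β1 →I1
β2 →J1
β3 →I2
β4 →I3

b0 |Sf1  (Sf1 fixes flow; stroke at Sf1)
b2 |J1  (Se1 fixes effort; stroke away)
b1 |I1  (J1 effort already set via bond 2)
b3 |I2  (J1: bond 2 brought effort, rest push out)
b4 |I3  (J1 effort already set via bond 2)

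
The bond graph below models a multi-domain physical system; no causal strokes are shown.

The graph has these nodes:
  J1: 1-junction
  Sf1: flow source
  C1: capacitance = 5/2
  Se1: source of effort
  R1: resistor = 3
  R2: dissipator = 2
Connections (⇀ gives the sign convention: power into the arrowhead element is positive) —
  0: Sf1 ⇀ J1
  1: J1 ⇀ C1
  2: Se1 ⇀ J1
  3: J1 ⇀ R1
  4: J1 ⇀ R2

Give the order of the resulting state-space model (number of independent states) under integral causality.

1  (C1 all integral)

bond 0 |Sf1  (source Sf1 imposes f)
bond 2 |J1  (Se1: effort source, stroke at far end)
bond 1 |J1  (J1: bond 0 brought flow, rest push out)
bond 3 |J1  (common-f at J1 fixed by 0)
bond 4 |J1  (J1 flow already set via bond 0)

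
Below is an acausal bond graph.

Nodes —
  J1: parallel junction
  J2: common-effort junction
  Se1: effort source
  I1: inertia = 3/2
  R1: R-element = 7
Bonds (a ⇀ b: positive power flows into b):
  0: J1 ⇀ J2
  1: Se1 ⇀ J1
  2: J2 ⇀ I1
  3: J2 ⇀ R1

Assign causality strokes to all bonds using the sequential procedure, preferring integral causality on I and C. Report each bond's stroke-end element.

bond 0 →J2
bond 1 →J1
bond 2 →I1
bond 3 →R1

bond 1 |J1  (Se1 fixes effort; stroke away)
bond 0 |J2  (J1: bond 1 brought effort, rest push out)
bond 2 |I1  (0-jn J2 has e-setter on 0)
bond 3 |R1  (common-e at J2 fixed by 0)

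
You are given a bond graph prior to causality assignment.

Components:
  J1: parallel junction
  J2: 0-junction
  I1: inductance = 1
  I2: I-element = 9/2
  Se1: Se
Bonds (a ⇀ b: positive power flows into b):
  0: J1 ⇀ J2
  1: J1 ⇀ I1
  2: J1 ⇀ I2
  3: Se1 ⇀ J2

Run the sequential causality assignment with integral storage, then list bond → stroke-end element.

#0 →J1
#1 →I1
#2 →I2
#3 →J2

bond 3 |J2  (source Se1 imposes e)
bond 0 |J1  (0-jn J2 has e-setter on 3)
bond 1 |I1  (J1 effort already set via bond 0)
bond 2 |I2  (J1: bond 0 brought effort, rest push out)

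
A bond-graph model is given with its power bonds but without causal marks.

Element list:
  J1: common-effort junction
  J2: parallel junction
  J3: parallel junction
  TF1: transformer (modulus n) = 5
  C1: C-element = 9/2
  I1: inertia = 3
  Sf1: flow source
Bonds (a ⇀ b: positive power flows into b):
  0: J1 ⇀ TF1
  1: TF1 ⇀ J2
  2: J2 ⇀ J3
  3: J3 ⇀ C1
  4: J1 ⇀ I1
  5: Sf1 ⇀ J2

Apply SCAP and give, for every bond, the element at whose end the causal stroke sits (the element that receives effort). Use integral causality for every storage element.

#5 →Sf1  (source Sf1 imposes f)
#3 →J3  (C1 outputs effort q/C1)
#2 →J2  (J3: bond 3 brought effort, rest push out)
#1 →TF1  (J2 effort already set via bond 2)
#0 →J1  (TF1: transformer flips bond 1)
#4 →I1  (common-e at J1 fixed by 0)

b0 →J1
b1 →TF1
b2 →J2
b3 →J3
b4 →I1
b5 →Sf1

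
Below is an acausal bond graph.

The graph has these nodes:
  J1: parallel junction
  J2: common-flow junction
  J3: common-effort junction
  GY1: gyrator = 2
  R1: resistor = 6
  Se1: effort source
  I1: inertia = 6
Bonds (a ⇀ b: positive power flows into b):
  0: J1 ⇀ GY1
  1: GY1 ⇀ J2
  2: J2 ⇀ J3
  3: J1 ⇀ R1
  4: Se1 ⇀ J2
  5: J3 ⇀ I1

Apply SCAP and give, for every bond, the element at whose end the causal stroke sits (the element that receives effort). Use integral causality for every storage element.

bond 4 |J2  (Se1 fixes effort; stroke away)
bond 5 |I1  (prefer integral on I1)
bond 2 |J3  (only one effort-in slot at J3)
bond 1 |J2  (J2: bond 2 brought flow, rest push out)
bond 0 |J1  (GY1: gyrator matches bond 1)
bond 3 |R1  (0-jn J1 has e-setter on 0)

β0 stroke at J1
β1 stroke at J2
β2 stroke at J3
β3 stroke at R1
β4 stroke at J2
β5 stroke at I1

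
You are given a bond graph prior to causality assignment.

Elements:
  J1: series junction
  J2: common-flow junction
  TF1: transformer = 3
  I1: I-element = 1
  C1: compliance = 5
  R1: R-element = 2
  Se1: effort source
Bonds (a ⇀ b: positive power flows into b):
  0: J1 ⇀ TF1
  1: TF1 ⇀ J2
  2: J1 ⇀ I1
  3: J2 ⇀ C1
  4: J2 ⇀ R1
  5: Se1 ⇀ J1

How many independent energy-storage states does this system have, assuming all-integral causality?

b5 stroke at J1  (Se1 fixes effort; stroke away)
b2 stroke at I1  (prefer integral on I1)
b0 stroke at J1  (common-f at J1 fixed by 2)
b1 stroke at TF1  (TF TF1: opposite of bond 0)
b3 stroke at J2  (1-jn J2 has f-setter on 1)
b4 stroke at J2  (J2 flow already set via bond 1)

2  (C1, I1 all integral)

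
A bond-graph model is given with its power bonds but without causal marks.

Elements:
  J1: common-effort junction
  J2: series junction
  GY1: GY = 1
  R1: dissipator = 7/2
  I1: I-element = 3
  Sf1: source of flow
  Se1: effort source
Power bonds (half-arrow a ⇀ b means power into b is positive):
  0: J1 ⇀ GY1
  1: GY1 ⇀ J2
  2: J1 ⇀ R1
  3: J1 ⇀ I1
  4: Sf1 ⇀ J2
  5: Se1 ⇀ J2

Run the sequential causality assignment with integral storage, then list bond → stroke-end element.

β0 |J1
β1 |J2
β2 |R1
β3 |I1
β4 |Sf1
β5 |J2

bond 4 stroke→Sf1  (Sf1 fixes flow; stroke at Sf1)
bond 5 stroke→J2  (Se1 fixes effort; stroke away)
bond 1 stroke→J2  (J2 flow already set via bond 4)
bond 0 stroke→J1  (GY1 both-in/both-out from 1)
bond 2 stroke→R1  (J1: bond 0 brought effort, rest push out)
bond 3 stroke→I1  (common-e at J1 fixed by 0)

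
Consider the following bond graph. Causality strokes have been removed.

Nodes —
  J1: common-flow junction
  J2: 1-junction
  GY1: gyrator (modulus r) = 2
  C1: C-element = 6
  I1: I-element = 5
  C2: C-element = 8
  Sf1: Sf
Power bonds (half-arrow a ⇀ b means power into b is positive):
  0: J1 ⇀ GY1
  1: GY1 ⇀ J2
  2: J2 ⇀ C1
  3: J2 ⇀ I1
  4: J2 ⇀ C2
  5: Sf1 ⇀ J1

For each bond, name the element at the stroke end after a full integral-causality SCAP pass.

b0 →J1
b1 →J2
b2 →J2
b3 →I1
b4 →J2
b5 →Sf1

β5 |Sf1  (Sf1 fixes flow; stroke at Sf1)
β0 |J1  (J1 flow already set via bond 5)
β1 |J2  (GY1: gyrator matches bond 0)
β2 |J2  (prefer integral on C1)
β3 |I1  (I1: I, integral causality)
β4 |J2  (1-jn J2 has f-setter on 3)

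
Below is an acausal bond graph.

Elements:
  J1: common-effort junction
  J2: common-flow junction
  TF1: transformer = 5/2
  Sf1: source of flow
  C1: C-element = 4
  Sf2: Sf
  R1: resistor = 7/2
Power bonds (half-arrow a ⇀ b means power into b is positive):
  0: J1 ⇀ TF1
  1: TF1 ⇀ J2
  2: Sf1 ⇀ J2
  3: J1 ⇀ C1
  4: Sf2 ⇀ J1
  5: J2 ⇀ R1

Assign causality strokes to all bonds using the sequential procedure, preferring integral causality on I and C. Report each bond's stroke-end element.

b0 →TF1
b1 →J2
b2 →Sf1
b3 →J1
b4 →Sf2
b5 →J2

β2 stroke at Sf1  (Sf1 fixes flow; stroke at Sf1)
β4 stroke at Sf2  (Sf2 (Sf) sets flow on bond)
β1 stroke at J2  (J2 flow already set via bond 2)
β5 stroke at J2  (J2 flow already set via bond 2)
β0 stroke at TF1  (TF TF1: opposite of bond 1)
β3 stroke at J1  (J1: last free bond brings effort in)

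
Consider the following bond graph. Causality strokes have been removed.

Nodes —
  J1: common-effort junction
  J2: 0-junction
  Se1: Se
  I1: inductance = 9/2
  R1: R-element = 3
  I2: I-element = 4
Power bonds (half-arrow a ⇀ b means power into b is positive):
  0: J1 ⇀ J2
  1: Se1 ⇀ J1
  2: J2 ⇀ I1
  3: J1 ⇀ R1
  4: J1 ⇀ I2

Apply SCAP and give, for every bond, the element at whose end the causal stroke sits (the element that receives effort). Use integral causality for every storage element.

β0 |J2
β1 |J1
β2 |I1
β3 |R1
β4 |I2

bond 1 stroke→J1  (Se1 (Se) sets effort on bond)
bond 0 stroke→J2  (common-e at J1 fixed by 1)
bond 3 stroke→R1  (J1: bond 1 brought effort, rest push out)
bond 4 stroke→I2  (0-jn J1 has e-setter on 1)
bond 2 stroke→I1  (common-e at J2 fixed by 0)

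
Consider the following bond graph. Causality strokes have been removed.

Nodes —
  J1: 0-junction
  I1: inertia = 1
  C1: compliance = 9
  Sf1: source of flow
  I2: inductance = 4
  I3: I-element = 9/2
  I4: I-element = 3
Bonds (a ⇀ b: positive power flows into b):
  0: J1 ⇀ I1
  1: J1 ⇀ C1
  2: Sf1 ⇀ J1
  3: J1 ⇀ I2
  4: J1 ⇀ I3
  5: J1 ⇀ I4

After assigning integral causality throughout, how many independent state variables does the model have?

5  (C1, I1, I2, I3, I4 all integral)

#2 →Sf1  (Sf1 (Sf) sets flow on bond)
#0 →I1  (I1 outputs flow p/I1)
#1 →J1  (prefer integral on C1)
#3 →I2  (J1 effort already set via bond 1)
#4 →I3  (0-jn J1 has e-setter on 1)
#5 →I4  (J1: bond 1 brought effort, rest push out)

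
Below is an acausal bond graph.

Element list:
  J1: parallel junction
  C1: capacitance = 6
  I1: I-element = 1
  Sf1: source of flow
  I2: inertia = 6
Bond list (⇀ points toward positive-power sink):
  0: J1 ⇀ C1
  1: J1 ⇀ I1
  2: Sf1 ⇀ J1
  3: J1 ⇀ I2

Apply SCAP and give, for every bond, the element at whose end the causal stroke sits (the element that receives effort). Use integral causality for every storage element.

#0 |J1
#1 |I1
#2 |Sf1
#3 |I2

#2 stroke at Sf1  (Sf1 (Sf) sets flow on bond)
#0 stroke at J1  (prefer integral on C1)
#1 stroke at I1  (common-e at J1 fixed by 0)
#3 stroke at I2  (J1: bond 0 brought effort, rest push out)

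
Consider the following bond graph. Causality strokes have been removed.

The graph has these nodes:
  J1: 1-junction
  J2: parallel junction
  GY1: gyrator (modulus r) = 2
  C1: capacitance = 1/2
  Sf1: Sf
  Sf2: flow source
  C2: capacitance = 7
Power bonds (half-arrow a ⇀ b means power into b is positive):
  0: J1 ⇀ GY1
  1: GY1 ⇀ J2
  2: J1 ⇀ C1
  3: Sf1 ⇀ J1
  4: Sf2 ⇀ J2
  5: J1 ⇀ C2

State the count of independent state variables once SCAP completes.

2  (C1, C2 all integral)

bond 3 |Sf1  (Sf1: flow source, stroke at near end)
bond 4 |Sf2  (source Sf2 imposes f)
bond 0 |J1  (1-jn J1 has f-setter on 3)
bond 2 |J1  (1-jn J1 has f-setter on 3)
bond 5 |J1  (common-f at J1 fixed by 3)
bond 1 |J2  (closing 0-jn rule on J2)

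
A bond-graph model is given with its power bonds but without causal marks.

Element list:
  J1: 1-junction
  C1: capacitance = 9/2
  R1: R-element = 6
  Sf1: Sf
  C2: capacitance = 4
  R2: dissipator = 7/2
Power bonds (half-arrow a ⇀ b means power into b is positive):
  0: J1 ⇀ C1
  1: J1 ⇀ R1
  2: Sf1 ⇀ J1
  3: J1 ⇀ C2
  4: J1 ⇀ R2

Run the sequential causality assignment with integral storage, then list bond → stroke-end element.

bond 0 |J1
bond 1 |J1
bond 2 |Sf1
bond 3 |J1
bond 4 |J1

bond 2 |Sf1  (source Sf1 imposes f)
bond 0 |J1  (common-f at J1 fixed by 2)
bond 1 |J1  (1-jn J1 has f-setter on 2)
bond 3 |J1  (common-f at J1 fixed by 2)
bond 4 |J1  (1-jn J1 has f-setter on 2)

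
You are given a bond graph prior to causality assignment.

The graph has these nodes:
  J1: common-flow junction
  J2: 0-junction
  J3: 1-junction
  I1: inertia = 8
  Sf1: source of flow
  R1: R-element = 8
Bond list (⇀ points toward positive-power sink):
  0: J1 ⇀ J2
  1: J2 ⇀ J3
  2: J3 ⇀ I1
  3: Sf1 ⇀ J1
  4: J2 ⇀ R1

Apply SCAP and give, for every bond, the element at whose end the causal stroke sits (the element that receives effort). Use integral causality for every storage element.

β0 stroke at J1
β1 stroke at J3
β2 stroke at I1
β3 stroke at Sf1
β4 stroke at J2

b3 stroke at Sf1  (Sf1 fixes flow; stroke at Sf1)
b0 stroke at J1  (common-f at J1 fixed by 3)
b2 stroke at I1  (prefer integral on I1)
b1 stroke at J3  (common-f at J3 fixed by 2)
b4 stroke at J2  (J2: last free bond brings effort in)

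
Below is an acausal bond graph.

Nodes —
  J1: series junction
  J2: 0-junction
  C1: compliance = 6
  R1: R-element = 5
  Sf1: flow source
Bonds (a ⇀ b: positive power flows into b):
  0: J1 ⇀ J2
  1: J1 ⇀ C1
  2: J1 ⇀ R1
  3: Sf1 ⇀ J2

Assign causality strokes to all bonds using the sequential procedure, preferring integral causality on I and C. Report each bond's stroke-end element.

β0 stroke at J2
β1 stroke at J1
β2 stroke at J1
β3 stroke at Sf1

b3 |Sf1  (source Sf1 imposes f)
b0 |J2  (closing 0-jn rule on J2)
b1 |J1  (J1: bond 0 brought flow, rest push out)
b2 |J1  (common-f at J1 fixed by 0)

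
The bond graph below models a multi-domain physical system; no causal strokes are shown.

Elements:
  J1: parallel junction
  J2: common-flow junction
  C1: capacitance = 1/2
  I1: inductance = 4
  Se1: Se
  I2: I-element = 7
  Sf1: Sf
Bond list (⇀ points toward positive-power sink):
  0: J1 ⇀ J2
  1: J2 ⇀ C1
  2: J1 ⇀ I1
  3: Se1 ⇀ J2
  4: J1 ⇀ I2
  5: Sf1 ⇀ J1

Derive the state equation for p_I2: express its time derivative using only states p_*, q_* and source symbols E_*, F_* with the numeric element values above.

dp_I2/dt = -E_Se1 + 2*q_C1

b3 stroke at J2  (source Se1 imposes e)
b5 stroke at Sf1  (Sf1 (Sf) sets flow on bond)
b1 stroke at J2  (C1 outputs effort q/C1)
b0 stroke at J1  (only one flow-in slot at J2)
b2 stroke at I1  (common-e at J1 fixed by 0)
b4 stroke at I2  (J1: bond 0 brought effort, rest push out)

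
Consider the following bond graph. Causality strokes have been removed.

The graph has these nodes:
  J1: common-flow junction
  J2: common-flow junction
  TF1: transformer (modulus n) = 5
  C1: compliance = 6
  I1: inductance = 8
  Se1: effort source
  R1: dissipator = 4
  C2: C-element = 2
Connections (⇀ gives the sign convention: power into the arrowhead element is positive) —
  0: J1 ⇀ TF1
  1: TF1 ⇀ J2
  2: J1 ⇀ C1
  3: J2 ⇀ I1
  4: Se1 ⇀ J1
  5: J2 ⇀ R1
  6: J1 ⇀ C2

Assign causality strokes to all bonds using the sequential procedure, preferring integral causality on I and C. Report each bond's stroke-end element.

β4 stroke at J1  (source Se1 imposes e)
β2 stroke at J1  (C1 integral (e out))
β3 stroke at I1  (I1 outputs flow p/I1)
β1 stroke at J2  (J2 flow already set via bond 3)
β5 stroke at J2  (1-jn J2 has f-setter on 3)
β0 stroke at TF1  (TF TF1: opposite of bond 1)
β6 stroke at J1  (1-jn J1 has f-setter on 0)

β0 →TF1
β1 →J2
β2 →J1
β3 →I1
β4 →J1
β5 →J2
β6 →J1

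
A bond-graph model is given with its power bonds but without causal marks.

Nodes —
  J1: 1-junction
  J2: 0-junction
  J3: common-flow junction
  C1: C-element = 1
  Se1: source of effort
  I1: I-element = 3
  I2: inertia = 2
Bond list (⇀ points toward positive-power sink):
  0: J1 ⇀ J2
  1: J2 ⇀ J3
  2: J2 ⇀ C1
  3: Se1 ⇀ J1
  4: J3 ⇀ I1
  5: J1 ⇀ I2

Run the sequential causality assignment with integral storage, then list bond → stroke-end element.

β0 →J1
β1 →J3
β2 →J2
β3 →J1
β4 →I1
β5 →I2

bond 3 stroke at J1  (source Se1 imposes e)
bond 2 stroke at J2  (C1: C, integral causality)
bond 0 stroke at J1  (common-e at J2 fixed by 2)
bond 1 stroke at J3  (J2 effort already set via bond 2)
bond 4 stroke at I1  (J3 needs exactly one f-in)
bond 5 stroke at I2  (J1: last free bond brings flow in)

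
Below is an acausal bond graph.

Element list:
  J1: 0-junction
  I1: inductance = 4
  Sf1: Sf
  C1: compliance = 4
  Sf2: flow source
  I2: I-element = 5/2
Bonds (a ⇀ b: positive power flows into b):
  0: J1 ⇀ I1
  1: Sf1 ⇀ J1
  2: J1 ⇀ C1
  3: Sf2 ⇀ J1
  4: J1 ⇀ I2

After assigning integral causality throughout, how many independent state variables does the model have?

3  (C1, I1, I2 all integral)

bond 1 stroke at Sf1  (source Sf1 imposes f)
bond 3 stroke at Sf2  (Sf2 (Sf) sets flow on bond)
bond 0 stroke at I1  (I1 outputs flow p/I1)
bond 2 stroke at J1  (C1 integral (e out))
bond 4 stroke at I2  (J1: bond 2 brought effort, rest push out)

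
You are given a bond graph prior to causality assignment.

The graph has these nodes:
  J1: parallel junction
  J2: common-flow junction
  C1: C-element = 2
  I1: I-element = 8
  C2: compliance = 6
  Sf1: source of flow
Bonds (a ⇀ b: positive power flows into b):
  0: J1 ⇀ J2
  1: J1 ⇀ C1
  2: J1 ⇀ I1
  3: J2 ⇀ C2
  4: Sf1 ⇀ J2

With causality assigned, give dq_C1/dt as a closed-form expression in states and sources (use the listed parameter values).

dq_C1/dt = -F_Sf1 - p_I1/8

#4 stroke at Sf1  (Sf1: flow source, stroke at near end)
#0 stroke at J2  (J2 flow already set via bond 4)
#3 stroke at J2  (J2 flow already set via bond 4)
#1 stroke at J1  (C1 integral (e out))
#2 stroke at I1  (J1: bond 1 brought effort, rest push out)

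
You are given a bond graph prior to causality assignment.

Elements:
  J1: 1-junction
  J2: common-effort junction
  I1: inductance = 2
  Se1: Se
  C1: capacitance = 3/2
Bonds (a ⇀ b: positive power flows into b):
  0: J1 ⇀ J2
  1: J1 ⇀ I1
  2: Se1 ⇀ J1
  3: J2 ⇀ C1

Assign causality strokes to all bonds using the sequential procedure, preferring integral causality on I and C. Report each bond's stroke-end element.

bond 2 →J1  (Se1 fixes effort; stroke away)
bond 1 →I1  (I1 integral (f out))
bond 0 →J1  (J1: bond 1 brought flow, rest push out)
bond 3 →J2  (only one effort-in slot at J2)

#0 stroke→J1
#1 stroke→I1
#2 stroke→J1
#3 stroke→J2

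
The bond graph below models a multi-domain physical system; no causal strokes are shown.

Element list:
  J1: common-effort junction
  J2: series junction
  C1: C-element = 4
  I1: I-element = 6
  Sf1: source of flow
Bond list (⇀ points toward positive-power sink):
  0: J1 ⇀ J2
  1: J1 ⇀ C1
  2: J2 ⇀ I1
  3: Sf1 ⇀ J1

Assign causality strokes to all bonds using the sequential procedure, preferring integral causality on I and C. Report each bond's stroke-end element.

β0 →J2
β1 →J1
β2 →I1
β3 →Sf1

#3 |Sf1  (Sf1 (Sf) sets flow on bond)
#1 |J1  (prefer integral on C1)
#0 |J2  (J1 effort already set via bond 1)
#2 |I1  (only one flow-in slot at J2)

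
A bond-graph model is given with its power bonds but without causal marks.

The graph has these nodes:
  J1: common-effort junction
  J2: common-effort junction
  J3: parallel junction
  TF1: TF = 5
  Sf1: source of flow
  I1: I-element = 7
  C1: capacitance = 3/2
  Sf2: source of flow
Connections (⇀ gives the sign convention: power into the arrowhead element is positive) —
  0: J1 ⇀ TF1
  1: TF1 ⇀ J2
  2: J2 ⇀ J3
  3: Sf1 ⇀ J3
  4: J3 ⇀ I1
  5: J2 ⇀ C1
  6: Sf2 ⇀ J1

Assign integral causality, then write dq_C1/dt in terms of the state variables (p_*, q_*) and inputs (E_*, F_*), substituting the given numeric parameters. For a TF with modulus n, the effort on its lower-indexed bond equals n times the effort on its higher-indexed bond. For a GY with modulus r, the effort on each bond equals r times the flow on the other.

dq_C1/dt = F_Sf1 + 5*F_Sf2 - p_I1/7

#3 |Sf1  (Sf1: flow source, stroke at near end)
#6 |Sf2  (source Sf2 imposes f)
#0 |J1  (J1: last free bond brings effort in)
#1 |TF1  (TF TF1: opposite of bond 0)
#4 |I1  (I1: I, integral causality)
#2 |J3  (only one effort-in slot at J3)
#5 |J2  (closing 0-jn rule on J2)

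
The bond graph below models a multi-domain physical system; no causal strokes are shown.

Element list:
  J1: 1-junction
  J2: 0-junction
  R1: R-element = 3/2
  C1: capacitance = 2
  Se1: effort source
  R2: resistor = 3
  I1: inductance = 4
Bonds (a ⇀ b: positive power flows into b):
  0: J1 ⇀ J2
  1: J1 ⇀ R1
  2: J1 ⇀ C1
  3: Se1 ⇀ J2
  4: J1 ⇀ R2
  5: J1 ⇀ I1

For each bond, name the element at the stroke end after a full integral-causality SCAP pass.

#0 →J1
#1 →J1
#2 →J1
#3 →J2
#4 →J1
#5 →I1

bond 3 stroke at J2  (Se1 (Se) sets effort on bond)
bond 0 stroke at J1  (J2 effort already set via bond 3)
bond 2 stroke at J1  (C1 integral (e out))
bond 5 stroke at I1  (I1 outputs flow p/I1)
bond 1 stroke at J1  (common-f at J1 fixed by 5)
bond 4 stroke at J1  (1-jn J1 has f-setter on 5)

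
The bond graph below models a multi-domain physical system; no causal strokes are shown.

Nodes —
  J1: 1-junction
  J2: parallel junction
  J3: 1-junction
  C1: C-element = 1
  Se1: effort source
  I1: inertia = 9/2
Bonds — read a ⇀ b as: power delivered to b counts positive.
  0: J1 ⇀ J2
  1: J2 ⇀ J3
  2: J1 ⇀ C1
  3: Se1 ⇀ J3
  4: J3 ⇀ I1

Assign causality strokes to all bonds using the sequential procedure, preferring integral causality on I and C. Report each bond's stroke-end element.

bond 3 stroke at J3  (Se1 (Se) sets effort on bond)
bond 2 stroke at J1  (C1: C, integral causality)
bond 0 stroke at J2  (J1 needs exactly one f-in)
bond 1 stroke at J3  (J2: bond 0 brought effort, rest push out)
bond 4 stroke at I1  (J3 needs exactly one f-in)

β0 stroke→J2
β1 stroke→J3
β2 stroke→J1
β3 stroke→J3
β4 stroke→I1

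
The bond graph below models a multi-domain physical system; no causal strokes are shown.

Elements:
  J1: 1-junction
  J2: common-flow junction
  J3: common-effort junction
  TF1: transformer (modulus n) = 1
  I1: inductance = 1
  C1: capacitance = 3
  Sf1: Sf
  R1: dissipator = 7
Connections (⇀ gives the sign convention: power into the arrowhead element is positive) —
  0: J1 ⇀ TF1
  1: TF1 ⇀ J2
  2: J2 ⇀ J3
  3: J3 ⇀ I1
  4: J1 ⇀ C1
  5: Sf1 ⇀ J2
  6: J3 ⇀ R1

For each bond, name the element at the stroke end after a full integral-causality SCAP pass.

#5 stroke at Sf1  (Sf1 (Sf) sets flow on bond)
#1 stroke at J2  (J2: bond 5 brought flow, rest push out)
#2 stroke at J2  (1-jn J2 has f-setter on 5)
#0 stroke at TF1  (TF1 one-in-one-out from 1)
#4 stroke at J1  (1-jn J1 has f-setter on 0)
#3 stroke at I1  (I1: I, integral causality)
#6 stroke at J3  (J3 needs exactly one e-in)

bond 0 |TF1
bond 1 |J2
bond 2 |J2
bond 3 |I1
bond 4 |J1
bond 5 |Sf1
bond 6 |J3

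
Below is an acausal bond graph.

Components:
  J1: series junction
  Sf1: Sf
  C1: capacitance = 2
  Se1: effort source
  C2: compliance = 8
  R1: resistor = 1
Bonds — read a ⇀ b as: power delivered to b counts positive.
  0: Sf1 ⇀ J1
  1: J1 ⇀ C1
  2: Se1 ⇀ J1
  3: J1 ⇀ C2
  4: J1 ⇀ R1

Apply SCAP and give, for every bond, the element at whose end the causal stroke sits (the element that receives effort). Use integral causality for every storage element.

#0 →Sf1
#1 →J1
#2 →J1
#3 →J1
#4 →J1

bond 0 stroke→Sf1  (source Sf1 imposes f)
bond 2 stroke→J1  (Se1 fixes effort; stroke away)
bond 1 stroke→J1  (common-f at J1 fixed by 0)
bond 3 stroke→J1  (common-f at J1 fixed by 0)
bond 4 stroke→J1  (J1 flow already set via bond 0)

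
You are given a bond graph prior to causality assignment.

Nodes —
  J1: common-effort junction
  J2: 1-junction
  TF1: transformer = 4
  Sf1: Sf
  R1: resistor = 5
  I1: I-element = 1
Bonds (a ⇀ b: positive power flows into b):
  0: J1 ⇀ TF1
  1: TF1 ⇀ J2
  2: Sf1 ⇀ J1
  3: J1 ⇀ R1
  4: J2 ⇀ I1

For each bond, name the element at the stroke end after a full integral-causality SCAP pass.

β0 |TF1
β1 |J2
β2 |Sf1
β3 |J1
β4 |I1

#2 |Sf1  (source Sf1 imposes f)
#4 |I1  (I1: I, integral causality)
#1 |J2  (J2: bond 4 brought flow, rest push out)
#0 |TF1  (TF1: transformer flips bond 1)
#3 |J1  (closing 0-jn rule on J1)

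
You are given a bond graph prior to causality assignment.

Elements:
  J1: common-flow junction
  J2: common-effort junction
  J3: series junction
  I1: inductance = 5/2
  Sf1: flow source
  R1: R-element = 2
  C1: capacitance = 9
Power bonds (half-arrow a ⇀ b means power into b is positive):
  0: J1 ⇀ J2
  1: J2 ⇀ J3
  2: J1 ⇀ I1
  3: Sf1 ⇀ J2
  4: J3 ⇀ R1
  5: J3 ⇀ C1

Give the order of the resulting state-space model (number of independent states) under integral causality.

2  (C1, I1 all integral)

bond 3 |Sf1  (Sf1 fixes flow; stroke at Sf1)
bond 2 |I1  (prefer integral on I1)
bond 0 |J1  (1-jn J1 has f-setter on 2)
bond 1 |J2  (J2 needs exactly one e-in)
bond 4 |J3  (1-jn J3 has f-setter on 1)
bond 5 |J3  (J3: bond 1 brought flow, rest push out)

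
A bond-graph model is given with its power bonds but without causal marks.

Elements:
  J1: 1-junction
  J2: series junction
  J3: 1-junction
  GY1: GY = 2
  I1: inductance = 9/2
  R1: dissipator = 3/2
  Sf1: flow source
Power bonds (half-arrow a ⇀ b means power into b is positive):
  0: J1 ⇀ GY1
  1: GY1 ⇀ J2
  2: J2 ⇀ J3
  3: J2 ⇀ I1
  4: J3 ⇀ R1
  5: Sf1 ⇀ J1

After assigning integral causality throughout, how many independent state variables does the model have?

bond 5 stroke at Sf1  (source Sf1 imposes f)
bond 0 stroke at J1  (J1: bond 5 brought flow, rest push out)
bond 1 stroke at J2  (GY1: gyrator matches bond 0)
bond 3 stroke at I1  (prefer integral on I1)
bond 2 stroke at J2  (common-f at J2 fixed by 3)
bond 4 stroke at J3  (1-jn J3 has f-setter on 2)

1  (I1 all integral)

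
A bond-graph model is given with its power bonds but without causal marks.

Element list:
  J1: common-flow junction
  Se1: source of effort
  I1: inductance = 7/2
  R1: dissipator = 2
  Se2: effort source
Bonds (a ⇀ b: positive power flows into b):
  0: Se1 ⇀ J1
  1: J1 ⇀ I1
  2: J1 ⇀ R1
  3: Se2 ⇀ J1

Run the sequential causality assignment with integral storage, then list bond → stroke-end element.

bond 0 →J1  (source Se1 imposes e)
bond 3 →J1  (source Se2 imposes e)
bond 1 →I1  (prefer integral on I1)
bond 2 →J1  (J1 flow already set via bond 1)

β0 stroke at J1
β1 stroke at I1
β2 stroke at J1
β3 stroke at J1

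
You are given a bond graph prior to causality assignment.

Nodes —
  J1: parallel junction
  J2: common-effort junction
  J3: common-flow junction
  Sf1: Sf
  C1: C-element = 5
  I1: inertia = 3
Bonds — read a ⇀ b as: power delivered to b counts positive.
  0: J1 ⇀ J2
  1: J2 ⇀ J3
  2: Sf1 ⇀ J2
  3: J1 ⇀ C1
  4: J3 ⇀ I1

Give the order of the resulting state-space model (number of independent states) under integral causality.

2  (C1, I1 all integral)

β2 |Sf1  (Sf1: flow source, stroke at near end)
β3 |J1  (C1 outputs effort q/C1)
β0 |J2  (J1 effort already set via bond 3)
β1 |J3  (J2 effort already set via bond 0)
β4 |I1  (only one flow-in slot at J3)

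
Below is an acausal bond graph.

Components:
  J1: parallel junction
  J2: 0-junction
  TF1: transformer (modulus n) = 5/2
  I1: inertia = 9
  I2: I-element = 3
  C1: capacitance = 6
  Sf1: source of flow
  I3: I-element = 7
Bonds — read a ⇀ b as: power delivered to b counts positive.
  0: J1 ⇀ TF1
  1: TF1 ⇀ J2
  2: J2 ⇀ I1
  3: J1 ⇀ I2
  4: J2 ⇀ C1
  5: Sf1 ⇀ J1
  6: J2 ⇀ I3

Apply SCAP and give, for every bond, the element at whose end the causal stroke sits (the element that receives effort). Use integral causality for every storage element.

bond 5 stroke→Sf1  (Sf1 fixes flow; stroke at Sf1)
bond 2 stroke→I1  (prefer integral on I1)
bond 3 stroke→I2  (I2 outputs flow p/I2)
bond 0 stroke→J1  (J1: last free bond brings effort in)
bond 1 stroke→TF1  (TF1 one-in-one-out from 0)
bond 4 stroke→J2  (C1: C, integral causality)
bond 6 stroke→I3  (J2 effort already set via bond 4)

b0 →J1
b1 →TF1
b2 →I1
b3 →I2
b4 →J2
b5 →Sf1
b6 →I3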